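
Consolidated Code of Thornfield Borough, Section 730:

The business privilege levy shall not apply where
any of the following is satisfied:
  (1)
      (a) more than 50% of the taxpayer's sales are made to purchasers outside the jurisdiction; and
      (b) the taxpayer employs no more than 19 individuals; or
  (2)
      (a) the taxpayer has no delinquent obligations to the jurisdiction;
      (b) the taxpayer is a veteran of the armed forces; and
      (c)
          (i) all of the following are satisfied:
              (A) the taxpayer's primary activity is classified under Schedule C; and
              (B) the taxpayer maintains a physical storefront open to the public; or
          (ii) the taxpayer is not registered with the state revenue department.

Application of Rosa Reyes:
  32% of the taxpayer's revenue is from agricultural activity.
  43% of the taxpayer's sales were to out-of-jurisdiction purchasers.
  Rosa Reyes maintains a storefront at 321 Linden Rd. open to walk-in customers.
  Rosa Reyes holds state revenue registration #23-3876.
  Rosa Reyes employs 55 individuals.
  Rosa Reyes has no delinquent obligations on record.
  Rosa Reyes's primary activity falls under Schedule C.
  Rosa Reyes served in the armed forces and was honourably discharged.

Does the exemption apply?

Yes — exempt.

(a) >50% out-of-jur. sales — not met.
(b) ≤ 19 employees — not met.
So (1) is not satisfied (F AND F).
(a) no delinquency — holds.
(b) veteran — met.
(A) Schedule C activity — satisfied.
(B) has storefront — met.
(i): T AND T → true.
(ii) not (state-registered) — fails.
(c): T OR F → true.
(2) = T AND T AND T = true.
Overall = F OR T = true.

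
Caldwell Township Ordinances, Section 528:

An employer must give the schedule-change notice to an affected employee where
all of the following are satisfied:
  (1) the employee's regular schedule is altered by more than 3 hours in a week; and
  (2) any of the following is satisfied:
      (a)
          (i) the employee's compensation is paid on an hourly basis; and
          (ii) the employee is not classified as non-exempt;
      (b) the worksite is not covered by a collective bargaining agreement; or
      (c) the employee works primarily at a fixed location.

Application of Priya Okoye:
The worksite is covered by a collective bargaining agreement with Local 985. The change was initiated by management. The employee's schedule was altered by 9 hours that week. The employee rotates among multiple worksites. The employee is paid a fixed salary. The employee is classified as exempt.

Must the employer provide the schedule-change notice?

No — not required.

(1) schedule shift > 3h — holds.
(i) hourly-paid — not satisfied.
(ii) not (non-exempt) — met.
(a): F AND T → false.
(b) no CBA — not satisfied.
(c) fixed location — not satisfied.
(2): F OR F OR F → false.
Overall = T AND F = false.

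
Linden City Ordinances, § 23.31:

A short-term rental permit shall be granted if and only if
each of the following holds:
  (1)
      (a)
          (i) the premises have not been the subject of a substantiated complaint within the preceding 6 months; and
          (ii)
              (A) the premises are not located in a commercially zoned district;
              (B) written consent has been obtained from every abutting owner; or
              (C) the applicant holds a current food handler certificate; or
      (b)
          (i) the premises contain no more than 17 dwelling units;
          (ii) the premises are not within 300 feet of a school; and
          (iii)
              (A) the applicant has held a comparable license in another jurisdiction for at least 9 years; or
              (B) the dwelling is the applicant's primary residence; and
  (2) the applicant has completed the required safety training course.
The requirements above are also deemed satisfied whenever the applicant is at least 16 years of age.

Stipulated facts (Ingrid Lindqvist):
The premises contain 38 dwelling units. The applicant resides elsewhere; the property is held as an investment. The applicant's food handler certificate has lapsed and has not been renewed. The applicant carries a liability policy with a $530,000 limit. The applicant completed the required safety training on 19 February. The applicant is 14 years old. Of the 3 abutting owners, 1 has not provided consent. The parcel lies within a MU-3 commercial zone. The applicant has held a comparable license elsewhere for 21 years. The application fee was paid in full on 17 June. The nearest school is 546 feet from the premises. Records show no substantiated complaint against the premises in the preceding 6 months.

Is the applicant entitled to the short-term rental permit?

No — denied.

(i) no complaint in 6 mo. — holds.
(A) not (commercially zoned) — not satisfied.
(B) all abutters consent — not satisfied.
(C) food handler cert. — fails.
(ii) = F OR F OR F = false.
So (a) is not satisfied (T AND F).
(i) ≤ 17 units — fails.
(ii) ≥300 ft from school — satisfied.
(A) prior license ≥ 9 yr — holds.
(B) primary residence — fails.
(iii) = T OR F = true.
(b) = F AND T AND T = false.
So (1) is not satisfied (F OR F).
(2) safety training — satisfied.
Overall = F AND T = false.
Exception (age ≥ 16) — not satisfied.
Result: main false OR exception false → false.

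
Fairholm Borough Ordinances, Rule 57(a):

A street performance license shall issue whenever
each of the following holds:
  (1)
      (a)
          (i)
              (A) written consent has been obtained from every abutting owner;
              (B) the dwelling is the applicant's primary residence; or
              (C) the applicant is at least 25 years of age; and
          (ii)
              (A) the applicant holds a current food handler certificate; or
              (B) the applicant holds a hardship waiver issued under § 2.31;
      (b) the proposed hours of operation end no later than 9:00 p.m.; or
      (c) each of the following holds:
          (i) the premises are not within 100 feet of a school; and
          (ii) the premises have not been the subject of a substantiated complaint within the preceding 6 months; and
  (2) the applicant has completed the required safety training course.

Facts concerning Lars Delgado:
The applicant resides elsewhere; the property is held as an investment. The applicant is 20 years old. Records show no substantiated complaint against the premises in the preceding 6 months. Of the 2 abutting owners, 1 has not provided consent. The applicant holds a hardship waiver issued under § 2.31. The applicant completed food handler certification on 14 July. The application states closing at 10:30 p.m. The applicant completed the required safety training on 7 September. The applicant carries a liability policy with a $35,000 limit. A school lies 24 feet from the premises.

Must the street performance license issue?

(A) all abutters consent — not met.
(B) primary residence — not satisfied.
(C) age ≥ 25 — fails.
(i): F OR F OR F → false.
(A) food handler cert. — satisfied.
(B) hardship waiver — met.
(ii) = T OR T = true.
So (a) is not satisfied (F AND T).
(b) closes by 9 p.m. — not met.
(i) ≥100 ft from school — fails.
(ii) no complaint in 6 mo. — satisfied.
So (c) is not satisfied (F AND T).
(1): F OR F OR F → false.
(2) safety training — holds.
Overall = F AND T = false.

No — denied.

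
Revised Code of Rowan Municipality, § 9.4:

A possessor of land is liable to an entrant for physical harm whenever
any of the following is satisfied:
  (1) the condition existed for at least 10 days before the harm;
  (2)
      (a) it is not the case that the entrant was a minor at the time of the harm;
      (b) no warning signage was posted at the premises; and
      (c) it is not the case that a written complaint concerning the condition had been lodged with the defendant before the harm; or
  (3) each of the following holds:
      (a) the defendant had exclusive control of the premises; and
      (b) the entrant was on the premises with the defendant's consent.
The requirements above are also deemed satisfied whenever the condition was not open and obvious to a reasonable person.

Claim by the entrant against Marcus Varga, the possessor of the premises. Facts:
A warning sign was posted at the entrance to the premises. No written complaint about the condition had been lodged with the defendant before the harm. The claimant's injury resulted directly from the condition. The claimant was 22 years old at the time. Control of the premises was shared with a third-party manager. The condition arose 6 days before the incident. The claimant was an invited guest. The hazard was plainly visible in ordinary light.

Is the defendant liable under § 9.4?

No — not liable.

(1) condition ≥10 days old — not met.
(a) not (entrant a minor) — holds.
(b) no signage posted — not satisfied.
(c) not (complaint lodged) — holds.
(2) = T AND F AND T = false.
(a) exclusive control — fails.
(b) consent to enter — holds.
(3) = F AND T = false.
So Overall is not satisfied (F OR F OR F).
Exception (not open/obvious) — not satisfied.
Result: main false OR exception false → false.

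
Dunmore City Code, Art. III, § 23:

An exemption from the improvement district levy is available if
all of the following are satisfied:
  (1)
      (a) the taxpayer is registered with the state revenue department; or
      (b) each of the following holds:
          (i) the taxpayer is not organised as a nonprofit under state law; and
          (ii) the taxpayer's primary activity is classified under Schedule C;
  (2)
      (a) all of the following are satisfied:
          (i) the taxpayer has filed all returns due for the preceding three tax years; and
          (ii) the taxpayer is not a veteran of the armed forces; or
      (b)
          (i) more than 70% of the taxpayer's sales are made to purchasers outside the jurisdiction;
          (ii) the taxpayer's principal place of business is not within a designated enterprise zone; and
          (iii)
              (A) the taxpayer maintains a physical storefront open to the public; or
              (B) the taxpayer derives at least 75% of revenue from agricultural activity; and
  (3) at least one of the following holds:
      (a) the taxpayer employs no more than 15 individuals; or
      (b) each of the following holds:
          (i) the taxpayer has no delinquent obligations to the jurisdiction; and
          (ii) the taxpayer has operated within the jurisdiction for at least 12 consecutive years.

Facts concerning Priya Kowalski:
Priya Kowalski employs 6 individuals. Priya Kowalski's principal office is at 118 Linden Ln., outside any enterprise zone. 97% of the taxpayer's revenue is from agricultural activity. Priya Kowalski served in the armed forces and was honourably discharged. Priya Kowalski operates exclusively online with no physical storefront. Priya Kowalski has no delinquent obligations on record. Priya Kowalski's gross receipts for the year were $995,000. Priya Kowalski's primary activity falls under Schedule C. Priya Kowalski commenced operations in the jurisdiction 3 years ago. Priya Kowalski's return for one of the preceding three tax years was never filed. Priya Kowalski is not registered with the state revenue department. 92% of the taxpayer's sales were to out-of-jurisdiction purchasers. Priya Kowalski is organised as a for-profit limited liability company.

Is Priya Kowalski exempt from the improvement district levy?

(a) state-registered — not satisfied.
(i) not (nonprofit) — satisfied.
(ii) Schedule C activity — satisfied.
(b) = T AND T = true.
(1): F OR T → true.
(i) returns current — fails.
(ii) not (veteran) — not satisfied.
(a) = F AND F = false.
(i) >70% out-of-jur. sales — holds.
(ii) not (in enterprise zone) — holds.
(A) has storefront — fails.
(B) ≥75% agricultural — holds.
(iii) = F OR T = true.
So (b) is satisfied (T AND T AND T).
(2) = F OR T = true.
(a) ≤ 15 employees — satisfied.
(i) no delinquency — satisfied.
(ii) ≥ 12 yrs in jurisdiction — fails.
So (b) is not satisfied (T AND F).
(3): T OR F → true.
So Overall is satisfied (T AND T AND T).

Yes — exempt.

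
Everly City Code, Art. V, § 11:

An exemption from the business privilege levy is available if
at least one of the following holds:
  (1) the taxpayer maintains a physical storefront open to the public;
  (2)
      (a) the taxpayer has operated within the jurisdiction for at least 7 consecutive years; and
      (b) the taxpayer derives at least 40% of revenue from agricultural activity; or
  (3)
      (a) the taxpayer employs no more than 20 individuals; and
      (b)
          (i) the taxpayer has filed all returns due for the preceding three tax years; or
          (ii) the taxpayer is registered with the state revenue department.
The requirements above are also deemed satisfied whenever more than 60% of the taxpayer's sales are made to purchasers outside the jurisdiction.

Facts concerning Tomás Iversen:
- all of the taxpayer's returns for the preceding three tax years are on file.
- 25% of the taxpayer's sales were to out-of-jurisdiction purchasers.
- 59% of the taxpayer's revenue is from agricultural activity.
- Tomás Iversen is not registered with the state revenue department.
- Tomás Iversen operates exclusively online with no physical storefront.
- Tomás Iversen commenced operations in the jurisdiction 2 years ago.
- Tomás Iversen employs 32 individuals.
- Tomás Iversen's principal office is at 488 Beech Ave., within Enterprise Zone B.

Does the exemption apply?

No — not exempt.

(1) has storefront — not met.
(a) ≥ 7 yrs in jurisdiction — not met.
(b) ≥40% agricultural — satisfied.
(2) = F AND T = false.
(a) ≤ 20 employees — not satisfied.
(i) returns current — satisfied.
(ii) state-registered — not met.
So (b) is satisfied (T OR F).
(3) = F AND T = false.
Overall = F OR F OR F = false.
Exception (>60% out-of-jur. sales) — not satisfied.
Result: main false OR exception false → false.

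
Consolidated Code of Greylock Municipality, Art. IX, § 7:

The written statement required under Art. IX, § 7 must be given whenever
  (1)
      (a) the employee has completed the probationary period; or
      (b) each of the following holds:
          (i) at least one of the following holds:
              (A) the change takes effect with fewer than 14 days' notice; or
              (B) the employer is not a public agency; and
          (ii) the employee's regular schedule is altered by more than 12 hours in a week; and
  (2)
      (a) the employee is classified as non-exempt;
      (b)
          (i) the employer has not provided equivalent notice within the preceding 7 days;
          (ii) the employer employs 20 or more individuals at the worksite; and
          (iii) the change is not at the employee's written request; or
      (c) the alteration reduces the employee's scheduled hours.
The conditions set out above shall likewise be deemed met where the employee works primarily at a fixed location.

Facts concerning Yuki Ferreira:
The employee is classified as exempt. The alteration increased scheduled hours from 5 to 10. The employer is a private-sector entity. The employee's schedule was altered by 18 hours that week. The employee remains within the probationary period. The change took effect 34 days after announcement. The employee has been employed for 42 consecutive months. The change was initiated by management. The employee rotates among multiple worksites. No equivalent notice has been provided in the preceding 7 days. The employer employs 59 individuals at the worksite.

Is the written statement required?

Yes — required.

(a) past probation — not met.
(A) < 14 days' notice — not satisfied.
(B) not (public agency) — holds.
(i): F OR T → true.
(ii) schedule shift > 12h — satisfied.
(b): T AND T → true.
So (1) is satisfied (F OR T).
(a) non-exempt — not satisfied.
(i) no recent notice — satisfied.
(ii) ≥ 20 at site — met.
(iii) not employee-requested — holds.
(b): T AND T AND T → true.
(c) hours reduced — not met.
So (2) is satisfied (F OR T OR F).
So Overall is satisfied (T AND T).
Exception (fixed location) — not satisfied.
Result: main true OR exception false → true.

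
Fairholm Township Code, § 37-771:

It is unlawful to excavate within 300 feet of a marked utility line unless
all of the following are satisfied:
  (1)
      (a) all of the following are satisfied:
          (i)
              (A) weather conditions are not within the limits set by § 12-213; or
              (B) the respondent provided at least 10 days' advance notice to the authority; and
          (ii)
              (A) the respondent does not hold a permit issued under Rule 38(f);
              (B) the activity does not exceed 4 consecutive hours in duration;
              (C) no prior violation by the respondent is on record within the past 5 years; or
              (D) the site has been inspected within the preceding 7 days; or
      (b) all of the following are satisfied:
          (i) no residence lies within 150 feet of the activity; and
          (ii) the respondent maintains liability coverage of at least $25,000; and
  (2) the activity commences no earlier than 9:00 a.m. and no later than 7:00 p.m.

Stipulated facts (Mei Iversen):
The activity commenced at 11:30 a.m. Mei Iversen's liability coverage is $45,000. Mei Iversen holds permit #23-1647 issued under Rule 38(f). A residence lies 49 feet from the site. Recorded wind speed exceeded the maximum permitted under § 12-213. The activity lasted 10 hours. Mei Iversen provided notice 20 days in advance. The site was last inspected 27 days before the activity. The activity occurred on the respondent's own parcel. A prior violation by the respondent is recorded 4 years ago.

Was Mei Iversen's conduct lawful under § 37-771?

No — unlawful.

(A) not (weather ok) — met.
(B) ≥10 days' notice — holds.
(i): T OR T → true.
(A) not (holds permit) — not satisfied.
(B) ≤ 4 hrs duration — not met.
(C) no prior violation — not satisfied.
(D) site inspected — not satisfied.
(ii): F OR F OR F OR F → false.
So (a) is not satisfied (T AND F).
(i) no residence in 150 ft — not satisfied.
(ii) coverage ≥ $25,000 — holds.
So (b) is not satisfied (F AND T).
(1): F OR F → false.
(2) start within hours — holds.
Overall = F AND T = false.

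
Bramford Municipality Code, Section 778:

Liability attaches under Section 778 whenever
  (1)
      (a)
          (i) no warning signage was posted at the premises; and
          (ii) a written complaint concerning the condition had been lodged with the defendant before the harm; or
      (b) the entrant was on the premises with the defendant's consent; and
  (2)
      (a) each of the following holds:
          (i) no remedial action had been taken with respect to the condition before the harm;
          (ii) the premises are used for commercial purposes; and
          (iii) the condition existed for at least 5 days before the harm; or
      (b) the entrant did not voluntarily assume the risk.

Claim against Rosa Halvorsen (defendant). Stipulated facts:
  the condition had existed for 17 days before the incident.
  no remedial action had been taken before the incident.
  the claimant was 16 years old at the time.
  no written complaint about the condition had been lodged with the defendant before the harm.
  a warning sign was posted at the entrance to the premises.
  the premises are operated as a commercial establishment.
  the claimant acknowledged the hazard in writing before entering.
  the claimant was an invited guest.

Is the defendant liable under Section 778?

(i) no signage posted — not satisfied.
(ii) complaint lodged — fails.
So (a) is not satisfied (F AND F).
(b) consent to enter — holds.
(1): F OR T → true.
(i) no remedial action — satisfied.
(ii) commercial use — holds.
(iii) condition ≥5 days old — holds.
(a): T AND T AND T → true.
(b) no assumed risk — not satisfied.
(2) = T OR F = true.
Overall: T AND T → true.

Yes — liable.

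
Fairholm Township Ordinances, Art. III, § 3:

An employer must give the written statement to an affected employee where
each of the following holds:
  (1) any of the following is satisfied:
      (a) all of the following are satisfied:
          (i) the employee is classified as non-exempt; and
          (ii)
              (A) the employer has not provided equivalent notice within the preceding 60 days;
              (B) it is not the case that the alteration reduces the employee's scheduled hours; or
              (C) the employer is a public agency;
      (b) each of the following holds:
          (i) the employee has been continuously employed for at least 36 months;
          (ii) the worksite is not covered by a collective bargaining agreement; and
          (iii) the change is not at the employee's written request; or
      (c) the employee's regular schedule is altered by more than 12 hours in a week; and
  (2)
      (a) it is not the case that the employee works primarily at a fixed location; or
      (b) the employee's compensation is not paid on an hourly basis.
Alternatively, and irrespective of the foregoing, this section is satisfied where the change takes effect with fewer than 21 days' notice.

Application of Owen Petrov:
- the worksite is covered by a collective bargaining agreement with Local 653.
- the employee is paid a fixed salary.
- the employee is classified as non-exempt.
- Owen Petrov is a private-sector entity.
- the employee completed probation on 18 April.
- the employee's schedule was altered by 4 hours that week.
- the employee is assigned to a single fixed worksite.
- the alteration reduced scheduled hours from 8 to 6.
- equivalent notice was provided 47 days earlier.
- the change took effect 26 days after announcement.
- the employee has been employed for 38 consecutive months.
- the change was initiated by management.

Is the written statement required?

(i) non-exempt — met.
(A) no recent notice — not met.
(B) not (hours reduced) — not met.
(C) public agency — fails.
(ii) = F OR F OR F = false.
So (a) is not satisfied (T AND F).
(i) tenure ≥ 36 mo. — satisfied.
(ii) no CBA — not satisfied.
(iii) not employee-requested — holds.
So (b) is not satisfied (T AND F AND T).
(c) schedule shift > 12h — not satisfied.
(1) = F OR F OR F = false.
(a) not (fixed location) — fails.
(b) not (hourly-paid) — satisfied.
(2) = F OR T = true.
Overall: F AND T → false.
Exception (< 21 days' notice) — not satisfied.
Result: main false OR exception false → false.

No — not required.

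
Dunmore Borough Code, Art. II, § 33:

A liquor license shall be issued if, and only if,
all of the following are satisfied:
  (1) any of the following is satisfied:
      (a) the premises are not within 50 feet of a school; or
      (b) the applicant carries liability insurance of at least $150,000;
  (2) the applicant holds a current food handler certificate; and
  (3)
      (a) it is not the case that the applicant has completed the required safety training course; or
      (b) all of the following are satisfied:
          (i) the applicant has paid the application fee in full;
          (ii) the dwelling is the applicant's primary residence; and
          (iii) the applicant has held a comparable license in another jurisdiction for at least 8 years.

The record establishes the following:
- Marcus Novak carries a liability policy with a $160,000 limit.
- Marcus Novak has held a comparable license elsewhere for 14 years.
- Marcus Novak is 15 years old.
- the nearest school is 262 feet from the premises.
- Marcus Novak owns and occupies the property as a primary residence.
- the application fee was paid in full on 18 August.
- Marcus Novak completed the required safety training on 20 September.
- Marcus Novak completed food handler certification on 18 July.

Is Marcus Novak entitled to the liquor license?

Yes — granted.

(a) ≥50 ft from school — holds.
(b) insurance ≥ $150,000 — holds.
So (1) is satisfied (T OR T).
(2) food handler cert. — satisfied.
(a) not (safety training) — fails.
(i) fee paid — satisfied.
(ii) primary residence — met.
(iii) prior license ≥ 8 yr — satisfied.
(b) = T AND T AND T = true.
(3) = F OR T = true.
So Overall is satisfied (T AND T AND T).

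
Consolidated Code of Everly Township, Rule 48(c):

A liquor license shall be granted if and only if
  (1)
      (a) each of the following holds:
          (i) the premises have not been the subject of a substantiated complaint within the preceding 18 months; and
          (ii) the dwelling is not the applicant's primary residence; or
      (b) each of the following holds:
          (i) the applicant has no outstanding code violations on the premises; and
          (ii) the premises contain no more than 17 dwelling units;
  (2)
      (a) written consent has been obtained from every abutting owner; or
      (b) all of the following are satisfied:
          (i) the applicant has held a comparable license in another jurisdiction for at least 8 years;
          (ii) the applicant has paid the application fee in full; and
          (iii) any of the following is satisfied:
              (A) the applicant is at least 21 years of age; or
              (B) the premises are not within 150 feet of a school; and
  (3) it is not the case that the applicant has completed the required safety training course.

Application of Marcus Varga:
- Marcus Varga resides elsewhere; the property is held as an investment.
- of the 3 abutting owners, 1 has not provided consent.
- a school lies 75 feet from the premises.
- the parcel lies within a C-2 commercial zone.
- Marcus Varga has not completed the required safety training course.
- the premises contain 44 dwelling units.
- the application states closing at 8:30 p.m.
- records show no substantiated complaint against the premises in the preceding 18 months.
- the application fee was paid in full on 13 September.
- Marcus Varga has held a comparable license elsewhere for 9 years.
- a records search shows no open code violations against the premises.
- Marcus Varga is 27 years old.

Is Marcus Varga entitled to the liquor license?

(i) no complaint in 18 mo. — satisfied.
(ii) not (primary residence) — satisfied.
(a): T AND T → true.
(i) no code violations — met.
(ii) ≤ 17 units — fails.
So (b) is not satisfied (T AND F).
(1) = T OR F = true.
(a) all abutters consent — fails.
(i) prior license ≥ 8 yr — holds.
(ii) fee paid — holds.
(A) age ≥ 21 — met.
(B) ≥150 ft from school — not satisfied.
So (iii) is satisfied (T OR F).
(b) = T AND T AND T = true.
(2) = F OR T = true.
(3) not (safety training) — satisfied.
Overall = T AND T AND T = true.

Yes — granted.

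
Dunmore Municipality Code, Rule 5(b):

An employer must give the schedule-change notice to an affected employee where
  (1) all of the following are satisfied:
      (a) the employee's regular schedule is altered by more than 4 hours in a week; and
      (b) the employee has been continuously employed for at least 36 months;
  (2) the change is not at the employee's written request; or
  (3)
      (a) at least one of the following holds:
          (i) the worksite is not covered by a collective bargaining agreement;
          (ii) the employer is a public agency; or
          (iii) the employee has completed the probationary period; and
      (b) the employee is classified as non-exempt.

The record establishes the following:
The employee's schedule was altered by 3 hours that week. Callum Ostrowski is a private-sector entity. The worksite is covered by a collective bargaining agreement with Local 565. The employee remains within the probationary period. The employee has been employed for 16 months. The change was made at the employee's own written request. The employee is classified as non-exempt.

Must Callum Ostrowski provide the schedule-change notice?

(a) schedule shift > 4h — not satisfied.
(b) tenure ≥ 36 mo. — fails.
(1) = F AND F = false.
(2) not employee-requested — fails.
(i) no CBA — not satisfied.
(ii) public agency — fails.
(iii) past probation — not met.
(a) = F OR F OR F = false.
(b) non-exempt — holds.
(3): F AND T → false.
Overall = F OR F OR F = false.

No — not required.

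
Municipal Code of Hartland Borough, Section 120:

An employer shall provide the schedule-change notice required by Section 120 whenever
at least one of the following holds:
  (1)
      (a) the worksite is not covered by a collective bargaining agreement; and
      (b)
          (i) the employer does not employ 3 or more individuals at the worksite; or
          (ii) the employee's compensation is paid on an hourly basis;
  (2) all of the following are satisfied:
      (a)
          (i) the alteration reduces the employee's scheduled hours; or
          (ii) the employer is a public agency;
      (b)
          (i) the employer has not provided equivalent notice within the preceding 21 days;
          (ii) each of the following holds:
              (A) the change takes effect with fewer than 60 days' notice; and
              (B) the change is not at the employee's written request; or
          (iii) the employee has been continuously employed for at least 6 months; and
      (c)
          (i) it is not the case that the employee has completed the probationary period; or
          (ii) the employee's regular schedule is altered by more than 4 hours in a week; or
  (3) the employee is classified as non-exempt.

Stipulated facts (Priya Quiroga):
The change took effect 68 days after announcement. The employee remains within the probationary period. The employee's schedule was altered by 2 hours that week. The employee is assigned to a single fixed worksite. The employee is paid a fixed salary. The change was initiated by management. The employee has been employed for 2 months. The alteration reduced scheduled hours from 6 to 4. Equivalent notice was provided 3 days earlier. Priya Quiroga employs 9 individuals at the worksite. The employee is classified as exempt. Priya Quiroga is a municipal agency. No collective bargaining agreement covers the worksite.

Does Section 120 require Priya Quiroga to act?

No — not required.

(a) no CBA — met.
(i) not (≥ 3 at site) — not satisfied.
(ii) hourly-paid — fails.
(b) = F OR F = false.
So (1) is not satisfied (T AND F).
(i) hours reduced — satisfied.
(ii) public agency — holds.
(a): T OR T → true.
(i) no recent notice — not met.
(A) < 60 days' notice — not satisfied.
(B) not employee-requested — met.
(ii): F AND T → false.
(iii) tenure ≥ 6 mo. — fails.
(b) = F OR F OR F = false.
(i) not (past probation) — met.
(ii) schedule shift > 4h — fails.
So (c) is satisfied (T OR F).
(2) = T AND F AND T = false.
(3) non-exempt — fails.
Overall: F OR F OR F → false.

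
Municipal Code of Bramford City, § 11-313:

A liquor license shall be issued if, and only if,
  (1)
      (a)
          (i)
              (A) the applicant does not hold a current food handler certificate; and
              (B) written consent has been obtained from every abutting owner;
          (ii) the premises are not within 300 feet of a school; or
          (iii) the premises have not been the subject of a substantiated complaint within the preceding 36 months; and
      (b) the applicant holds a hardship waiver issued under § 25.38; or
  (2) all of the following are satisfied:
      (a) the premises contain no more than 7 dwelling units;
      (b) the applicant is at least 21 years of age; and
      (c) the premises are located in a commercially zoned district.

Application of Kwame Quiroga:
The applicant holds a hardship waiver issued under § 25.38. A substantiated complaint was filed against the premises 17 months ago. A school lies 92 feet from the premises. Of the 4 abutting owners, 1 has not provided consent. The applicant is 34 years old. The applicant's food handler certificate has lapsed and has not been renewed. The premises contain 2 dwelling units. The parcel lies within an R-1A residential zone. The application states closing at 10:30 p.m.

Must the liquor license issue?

(A) not (food handler cert.) — satisfied.
(B) all abutters consent — not met.
So (i) is not satisfied (T AND F).
(ii) ≥300 ft from school — not met.
(iii) no complaint in 36 mo. — fails.
So (a) is not satisfied (F OR F OR F).
(b) hardship waiver — holds.
So (1) is not satisfied (F AND T).
(a) ≤ 7 units — met.
(b) age ≥ 21 — met.
(c) commercially zoned — fails.
So (2) is not satisfied (T AND T AND F).
Overall: F OR F → false.

No — denied.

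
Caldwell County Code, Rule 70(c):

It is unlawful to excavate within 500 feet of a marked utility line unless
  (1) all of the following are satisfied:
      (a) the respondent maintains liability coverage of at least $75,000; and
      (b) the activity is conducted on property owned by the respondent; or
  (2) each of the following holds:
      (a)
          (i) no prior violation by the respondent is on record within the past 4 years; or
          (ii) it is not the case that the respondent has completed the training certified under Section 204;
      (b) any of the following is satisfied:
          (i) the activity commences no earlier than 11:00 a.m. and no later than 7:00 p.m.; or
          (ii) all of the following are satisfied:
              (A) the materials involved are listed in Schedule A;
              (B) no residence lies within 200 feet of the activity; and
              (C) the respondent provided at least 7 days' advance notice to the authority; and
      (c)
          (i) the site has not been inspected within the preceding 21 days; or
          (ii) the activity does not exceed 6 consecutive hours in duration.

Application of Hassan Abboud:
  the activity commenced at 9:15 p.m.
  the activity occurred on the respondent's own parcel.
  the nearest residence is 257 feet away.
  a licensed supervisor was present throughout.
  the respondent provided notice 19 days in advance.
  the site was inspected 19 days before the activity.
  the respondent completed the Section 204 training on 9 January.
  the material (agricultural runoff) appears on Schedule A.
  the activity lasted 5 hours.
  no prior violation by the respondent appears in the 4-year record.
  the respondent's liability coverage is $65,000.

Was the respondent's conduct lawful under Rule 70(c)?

(a) coverage ≥ $75,000 — not met.
(b) own property — satisfied.
(1) = F AND T = false.
(i) no prior violation — met.
(ii) not (training certified) — fails.
(a): T OR F → true.
(i) start within hours — not met.
(A) Schedule A material — satisfied.
(B) no residence in 200 ft — holds.
(C) ≥7 days' notice — met.
(ii): T AND T AND T → true.
(b): F OR T → true.
(i) not (site inspected) — fails.
(ii) ≤ 6 hrs duration — holds.
(c): F OR T → true.
(2): T AND T AND T → true.
So Overall is satisfied (F OR T).

Yes — lawful.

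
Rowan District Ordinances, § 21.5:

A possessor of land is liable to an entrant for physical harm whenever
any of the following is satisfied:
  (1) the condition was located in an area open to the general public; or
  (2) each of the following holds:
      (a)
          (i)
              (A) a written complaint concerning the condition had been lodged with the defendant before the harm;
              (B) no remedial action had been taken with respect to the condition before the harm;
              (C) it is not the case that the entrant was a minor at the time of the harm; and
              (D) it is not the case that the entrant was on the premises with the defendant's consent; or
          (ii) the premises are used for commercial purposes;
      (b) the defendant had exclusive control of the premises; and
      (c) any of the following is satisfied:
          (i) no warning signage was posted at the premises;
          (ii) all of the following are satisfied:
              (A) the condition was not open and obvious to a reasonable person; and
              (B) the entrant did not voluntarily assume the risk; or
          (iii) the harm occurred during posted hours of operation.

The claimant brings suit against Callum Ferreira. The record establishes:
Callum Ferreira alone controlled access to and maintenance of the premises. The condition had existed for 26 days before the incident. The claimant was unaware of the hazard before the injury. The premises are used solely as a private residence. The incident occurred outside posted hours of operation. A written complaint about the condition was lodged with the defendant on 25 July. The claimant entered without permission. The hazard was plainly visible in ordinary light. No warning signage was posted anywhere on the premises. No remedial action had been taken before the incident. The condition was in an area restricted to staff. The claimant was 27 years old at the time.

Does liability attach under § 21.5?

Yes — liable.

(1) public area — not satisfied.
(A) complaint lodged — met.
(B) no remedial action — met.
(C) not (entrant a minor) — holds.
(D) not (consent to enter) — met.
(i) = T AND T AND T AND T = true.
(ii) commercial use — not met.
So (a) is satisfied (T OR F).
(b) exclusive control — met.
(i) no signage posted — holds.
(A) not open/obvious — fails.
(B) no assumed risk — met.
(ii) = F AND T = false.
(iii) during posted hours — fails.
So (c) is satisfied (T OR F OR F).
(2) = T AND T AND T = true.
Overall: F OR T → true.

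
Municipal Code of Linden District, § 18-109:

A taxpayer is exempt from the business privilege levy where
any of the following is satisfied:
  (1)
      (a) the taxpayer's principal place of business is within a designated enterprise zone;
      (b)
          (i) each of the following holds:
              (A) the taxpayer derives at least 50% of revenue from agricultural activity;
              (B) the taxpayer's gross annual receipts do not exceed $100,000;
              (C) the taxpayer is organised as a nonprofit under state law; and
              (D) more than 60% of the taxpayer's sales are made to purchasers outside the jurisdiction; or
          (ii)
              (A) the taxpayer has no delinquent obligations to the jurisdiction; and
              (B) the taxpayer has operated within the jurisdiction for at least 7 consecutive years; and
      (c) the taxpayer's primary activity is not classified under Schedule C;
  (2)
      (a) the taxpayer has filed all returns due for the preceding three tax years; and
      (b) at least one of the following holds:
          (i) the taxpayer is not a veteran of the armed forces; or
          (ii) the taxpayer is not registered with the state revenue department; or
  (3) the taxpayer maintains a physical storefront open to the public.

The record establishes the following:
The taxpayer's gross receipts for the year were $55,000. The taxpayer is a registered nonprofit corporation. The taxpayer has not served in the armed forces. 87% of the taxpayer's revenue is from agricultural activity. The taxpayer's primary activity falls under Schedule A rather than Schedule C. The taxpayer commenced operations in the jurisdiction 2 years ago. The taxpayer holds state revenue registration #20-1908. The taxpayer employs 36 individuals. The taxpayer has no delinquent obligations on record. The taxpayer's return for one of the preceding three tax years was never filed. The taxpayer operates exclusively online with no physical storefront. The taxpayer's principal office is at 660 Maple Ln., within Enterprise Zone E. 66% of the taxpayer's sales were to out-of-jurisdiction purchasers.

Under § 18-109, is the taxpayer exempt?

(a) in enterprise zone — met.
(A) ≥50% agricultural — satisfied.
(B) receipts ≤ $100,000 — met.
(C) nonprofit — satisfied.
(D) >60% out-of-jur. sales — met.
(i): T AND T AND T AND T → true.
(A) no delinquency — satisfied.
(B) ≥ 7 yrs in jurisdiction — not met.
So (ii) is not satisfied (T AND F).
(b) = T OR F = true.
(c) not (Schedule C activity) — met.
(1): T AND T AND T → true.
(a) returns current — not met.
(i) not (veteran) — holds.
(ii) not (state-registered) — not satisfied.
(b) = T OR F = true.
(2) = F AND T = false.
(3) has storefront — not satisfied.
So Overall is satisfied (T OR F OR F).

Yes — exempt.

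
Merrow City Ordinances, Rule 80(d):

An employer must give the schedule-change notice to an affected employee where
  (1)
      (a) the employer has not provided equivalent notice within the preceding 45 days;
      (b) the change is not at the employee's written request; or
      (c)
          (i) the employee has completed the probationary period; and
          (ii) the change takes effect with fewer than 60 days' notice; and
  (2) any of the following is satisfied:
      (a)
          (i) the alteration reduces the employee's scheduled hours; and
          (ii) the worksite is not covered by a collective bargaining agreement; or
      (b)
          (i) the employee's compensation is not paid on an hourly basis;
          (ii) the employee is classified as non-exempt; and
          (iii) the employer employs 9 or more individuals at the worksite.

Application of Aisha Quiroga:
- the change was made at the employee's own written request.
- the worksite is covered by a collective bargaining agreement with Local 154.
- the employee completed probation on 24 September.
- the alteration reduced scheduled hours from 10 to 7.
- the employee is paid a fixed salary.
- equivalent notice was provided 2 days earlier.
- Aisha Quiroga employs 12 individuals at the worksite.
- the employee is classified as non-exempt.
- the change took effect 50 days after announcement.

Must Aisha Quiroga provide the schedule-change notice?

Yes — required.

(a) no recent notice — not satisfied.
(b) not employee-requested — not met.
(i) past probation — satisfied.
(ii) < 60 days' notice — satisfied.
So (c) is satisfied (T AND T).
So (1) is satisfied (F OR F OR T).
(i) hours reduced — satisfied.
(ii) no CBA — not met.
So (a) is not satisfied (T AND F).
(i) not (hourly-paid) — satisfied.
(ii) non-exempt — holds.
(iii) ≥ 9 at site — met.
(b) = T AND T AND T = true.
So (2) is satisfied (F OR T).
So Overall is satisfied (T AND T).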